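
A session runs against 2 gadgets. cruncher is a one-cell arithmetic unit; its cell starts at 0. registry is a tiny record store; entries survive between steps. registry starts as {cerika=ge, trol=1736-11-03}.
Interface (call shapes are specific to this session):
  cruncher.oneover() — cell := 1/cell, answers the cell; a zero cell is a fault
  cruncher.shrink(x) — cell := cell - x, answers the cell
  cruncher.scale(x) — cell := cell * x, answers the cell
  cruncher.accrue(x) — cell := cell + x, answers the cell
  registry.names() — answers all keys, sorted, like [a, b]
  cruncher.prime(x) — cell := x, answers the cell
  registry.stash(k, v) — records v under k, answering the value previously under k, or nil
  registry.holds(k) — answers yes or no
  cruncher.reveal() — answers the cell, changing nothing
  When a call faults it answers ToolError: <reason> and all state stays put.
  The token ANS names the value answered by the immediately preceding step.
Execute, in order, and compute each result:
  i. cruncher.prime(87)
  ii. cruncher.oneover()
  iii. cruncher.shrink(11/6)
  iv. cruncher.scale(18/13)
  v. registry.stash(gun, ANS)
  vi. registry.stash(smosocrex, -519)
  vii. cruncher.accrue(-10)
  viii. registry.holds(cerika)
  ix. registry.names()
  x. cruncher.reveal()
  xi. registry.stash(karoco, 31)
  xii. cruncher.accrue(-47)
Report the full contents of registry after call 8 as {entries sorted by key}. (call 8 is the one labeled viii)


Do: prime[x: 87]
See: 87
Do: oneover[]
See: 1/87
Do: shrink[x: 11/6]
See: -317/174
Do: scale[x: 18/13]
See: -951/377
Do: stash[k: gun; v: ANS]
See: nil
Do: stash[k: smosocrex; v: -519]
See: nil
Do: accrue[x: -10]
See: -4721/377
Do: holds[k: cerika]
See: yes
Do: names[]
See: [cerika, gun, smosocrex, trol]
Do: reveal[]
See: -4721/377
Do: stash[k: karoco; v: 31]
See: nil
Do: accrue[x: -47]
See: -22440/377

Answer: {cerika=ge, gun=-951/377, smosocrex=-519, trol=1736-11-03}


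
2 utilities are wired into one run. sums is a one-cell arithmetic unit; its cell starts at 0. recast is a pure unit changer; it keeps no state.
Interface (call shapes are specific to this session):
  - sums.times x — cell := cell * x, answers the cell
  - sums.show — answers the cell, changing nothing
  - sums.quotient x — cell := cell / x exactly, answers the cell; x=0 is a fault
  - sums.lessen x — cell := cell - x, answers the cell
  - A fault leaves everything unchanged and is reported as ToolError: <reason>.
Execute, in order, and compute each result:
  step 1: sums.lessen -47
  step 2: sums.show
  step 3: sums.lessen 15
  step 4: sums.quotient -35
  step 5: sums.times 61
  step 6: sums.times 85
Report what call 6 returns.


I use lessen passing x: -47, and observe 47.
Using show(), → 47.
Calling lessen passing x: 15, and observe 32.
Using quotient passing x: -35, which returns -32/35.
Next I call times passing x: 61, — result: -1952/35.
I try times passing x: 85, which returns -33184/7.

Answer: -33184/7


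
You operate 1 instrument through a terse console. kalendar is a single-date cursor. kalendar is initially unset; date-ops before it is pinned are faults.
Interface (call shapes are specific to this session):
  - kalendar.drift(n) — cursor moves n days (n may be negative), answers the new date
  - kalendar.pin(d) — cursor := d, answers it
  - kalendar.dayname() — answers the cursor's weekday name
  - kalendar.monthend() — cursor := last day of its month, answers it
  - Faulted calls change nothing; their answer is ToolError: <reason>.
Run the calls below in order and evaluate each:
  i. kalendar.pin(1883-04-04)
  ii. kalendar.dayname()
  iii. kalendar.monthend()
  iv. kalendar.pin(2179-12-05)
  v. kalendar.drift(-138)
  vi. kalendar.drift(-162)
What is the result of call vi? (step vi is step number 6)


$ pin d→1883-04-04
:: 1883-04-04
$ dayname
:: Wednesday
$ monthend
:: 1883-04-30
$ pin d→2179-12-05
:: 2179-12-05
$ drift n→-138
:: 2179-07-20
$ drift n→-162
:: 2179-02-08

Answer: 2179-02-08


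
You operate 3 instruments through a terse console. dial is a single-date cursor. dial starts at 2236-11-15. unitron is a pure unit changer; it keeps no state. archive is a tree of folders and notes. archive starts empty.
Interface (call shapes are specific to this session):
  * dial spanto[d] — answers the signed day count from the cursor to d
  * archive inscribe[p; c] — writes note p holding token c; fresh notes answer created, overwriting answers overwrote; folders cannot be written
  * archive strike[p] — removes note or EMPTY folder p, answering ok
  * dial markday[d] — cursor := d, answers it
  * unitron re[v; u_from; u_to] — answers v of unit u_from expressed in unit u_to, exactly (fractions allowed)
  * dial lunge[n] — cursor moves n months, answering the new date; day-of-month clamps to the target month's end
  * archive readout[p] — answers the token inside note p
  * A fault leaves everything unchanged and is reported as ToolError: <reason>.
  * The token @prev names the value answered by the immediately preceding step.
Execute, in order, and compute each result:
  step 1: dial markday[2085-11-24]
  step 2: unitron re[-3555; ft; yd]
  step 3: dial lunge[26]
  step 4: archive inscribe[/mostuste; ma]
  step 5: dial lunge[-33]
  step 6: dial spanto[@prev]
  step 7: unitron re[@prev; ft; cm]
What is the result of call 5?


-> dial markday(d='2085-11-24')
<- 2085-11-24
-> unitron re(v='-3555', u_from='ft', u_to='yd')
<- -1185
-> dial lunge(n='26')
<- 2088-01-24
-> archive inscribe(p='/mostuste', c='ma')
<- created
-> dial lunge(n='-33')
<- 2085-04-24
-> dial spanto(d='@prev')
<- 0
-> unitron re(v='@prev', u_from='ft', u_to='cm')
<- 0

Answer: 2085-04-24


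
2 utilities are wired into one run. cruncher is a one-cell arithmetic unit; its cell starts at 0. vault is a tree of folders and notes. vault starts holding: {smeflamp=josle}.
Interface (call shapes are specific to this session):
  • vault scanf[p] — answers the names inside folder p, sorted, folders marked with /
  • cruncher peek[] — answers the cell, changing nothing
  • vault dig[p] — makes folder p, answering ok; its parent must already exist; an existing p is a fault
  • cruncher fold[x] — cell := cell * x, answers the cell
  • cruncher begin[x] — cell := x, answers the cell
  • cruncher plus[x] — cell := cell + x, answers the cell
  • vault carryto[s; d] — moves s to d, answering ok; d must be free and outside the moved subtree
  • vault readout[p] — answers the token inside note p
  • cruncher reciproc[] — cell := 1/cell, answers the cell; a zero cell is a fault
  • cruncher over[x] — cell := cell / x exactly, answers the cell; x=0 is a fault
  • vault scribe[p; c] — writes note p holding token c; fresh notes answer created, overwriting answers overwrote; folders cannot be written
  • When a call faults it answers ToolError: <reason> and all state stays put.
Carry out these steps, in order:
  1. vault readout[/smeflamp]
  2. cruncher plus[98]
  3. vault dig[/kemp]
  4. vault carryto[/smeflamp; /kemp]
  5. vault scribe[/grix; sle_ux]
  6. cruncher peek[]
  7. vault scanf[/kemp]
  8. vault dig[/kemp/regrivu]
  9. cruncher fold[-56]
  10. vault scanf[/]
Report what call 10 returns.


>>> vault readout p=/smeflamp
= josle
>>> cruncher plus x=98
= 98
>>> vault dig p=/kemp
= ok
>>> vault carryto s=/smeflamp d=/kemp
= ToolError: exists
>>> vault scribe p=/grix c=sle_ux
= created
>>> cruncher peek
= 98
>>> vault scanf p=/kemp
= []
>>> vault dig p=/kemp/regrivu
= ok
>>> cruncher fold x=-56
= -5488
>>> vault scanf p=/
= [grix, kemp/, smeflamp]

Answer: [grix, kemp/, smeflamp]


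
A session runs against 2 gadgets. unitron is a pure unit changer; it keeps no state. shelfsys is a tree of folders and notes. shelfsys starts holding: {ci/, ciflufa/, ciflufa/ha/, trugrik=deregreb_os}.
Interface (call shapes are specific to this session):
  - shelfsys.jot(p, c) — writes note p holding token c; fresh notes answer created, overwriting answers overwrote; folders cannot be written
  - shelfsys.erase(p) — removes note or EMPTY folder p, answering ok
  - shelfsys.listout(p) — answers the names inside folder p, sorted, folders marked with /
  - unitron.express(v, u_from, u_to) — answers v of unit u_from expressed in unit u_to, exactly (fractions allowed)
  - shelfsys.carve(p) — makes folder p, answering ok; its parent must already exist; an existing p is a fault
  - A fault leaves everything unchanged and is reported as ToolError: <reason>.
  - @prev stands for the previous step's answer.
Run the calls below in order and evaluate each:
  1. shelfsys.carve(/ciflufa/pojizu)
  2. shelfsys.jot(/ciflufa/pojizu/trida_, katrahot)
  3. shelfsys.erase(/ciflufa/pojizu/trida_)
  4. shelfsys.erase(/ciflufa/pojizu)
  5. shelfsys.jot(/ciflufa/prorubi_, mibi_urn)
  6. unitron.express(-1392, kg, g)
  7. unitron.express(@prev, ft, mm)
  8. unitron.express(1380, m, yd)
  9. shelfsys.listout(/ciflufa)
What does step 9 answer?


;; shelfsys.carve(p=/ciflufa/pojizu) ~> ok
;; shelfsys.jot(p=/ciflufa/pojizu/trida_, c=katrahot) ~> created
;; shelfsys.erase(p=/ciflufa/pojizu/trida_) ~> ok
;; shelfsys.erase(p=/ciflufa/pojizu) ~> ok
;; shelfsys.jot(p=/ciflufa/prorubi_, c=mibi_urn) ~> created
;; unitron.express(v=-1392, u_from=kg, u_to=g) ~> -1392000
;; unitron.express(v=@prev, u_from=ft, u_to=mm) ~> -424281600
;; unitron.express(v=1380, u_from=m, u_to=yd) ~> 575000/381
;; shelfsys.listout(p=/ciflufa) ~> [ha/, prorubi_]

Answer: [ha/, prorubi_]


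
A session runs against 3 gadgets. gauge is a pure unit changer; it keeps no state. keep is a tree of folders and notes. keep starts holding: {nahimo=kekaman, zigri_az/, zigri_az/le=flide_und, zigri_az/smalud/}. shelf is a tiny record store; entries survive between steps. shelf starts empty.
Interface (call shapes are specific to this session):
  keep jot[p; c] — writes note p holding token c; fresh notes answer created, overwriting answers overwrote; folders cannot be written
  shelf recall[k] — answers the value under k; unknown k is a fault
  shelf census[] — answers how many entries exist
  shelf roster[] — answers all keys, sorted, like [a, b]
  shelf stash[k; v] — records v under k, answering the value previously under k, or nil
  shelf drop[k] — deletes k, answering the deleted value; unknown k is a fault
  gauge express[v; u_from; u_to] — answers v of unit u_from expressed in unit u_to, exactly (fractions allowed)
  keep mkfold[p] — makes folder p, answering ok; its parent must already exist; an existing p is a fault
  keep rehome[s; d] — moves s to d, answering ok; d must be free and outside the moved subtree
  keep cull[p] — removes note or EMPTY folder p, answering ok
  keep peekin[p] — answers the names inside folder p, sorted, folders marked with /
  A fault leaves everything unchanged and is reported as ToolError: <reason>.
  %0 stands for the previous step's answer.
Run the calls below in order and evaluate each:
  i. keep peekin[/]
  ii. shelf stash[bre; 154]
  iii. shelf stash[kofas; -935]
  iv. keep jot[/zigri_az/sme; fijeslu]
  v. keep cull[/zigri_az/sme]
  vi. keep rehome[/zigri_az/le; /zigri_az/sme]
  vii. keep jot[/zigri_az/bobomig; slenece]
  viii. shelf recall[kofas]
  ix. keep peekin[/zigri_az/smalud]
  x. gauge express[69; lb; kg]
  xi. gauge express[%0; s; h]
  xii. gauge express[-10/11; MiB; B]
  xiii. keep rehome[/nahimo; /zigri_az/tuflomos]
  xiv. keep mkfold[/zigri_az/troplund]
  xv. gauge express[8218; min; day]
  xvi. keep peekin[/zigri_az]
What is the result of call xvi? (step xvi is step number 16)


Answer: [bobomig, smalud/, sme, troplund/, tuflomos]

Derivation:
-- 1. keep peekin(p=/) == [nahimo, zigri_az/]
-- 2. shelf stash(k=bre, v=154) == nil
-- 3. shelf stash(k=kofas, v=-935) == nil
-- 4. keep jot(p=/zigri_az/sme, c=fijeslu) == created
-- 5. keep cull(p=/zigri_az/sme) == ok
-- 6. keep rehome(s=/zigri_az/le, d=/zigri_az/sme) == ok
-- 7. keep jot(p=/zigri_az/bobomig, c=slenece) == created
-- 8. shelf recall(k=kofas) == -935
-- 9. keep peekin(p=/zigri_az/smalud) == []
-- 10. gauge express(v=69, u_from=lb, u_to=kg) == 3129787353/100000000
-- 11. gauge express(v=%0, u_from=s, u_to=h) == 1043262451/120000000000
-- 12. gauge express(v=-10/11, u_from=MiB, u_to=B) == -10485760/11
-- 13. keep rehome(s=/nahimo, d=/zigri_az/tuflomos) == ok
-- 14. keep mkfold(p=/zigri_az/troplund) == ok
-- 15. gauge express(v=8218, u_from=min, u_to=day) == 4109/720
-- 16. keep peekin(p=/zigri_az) == [bobomig, smalud/, sme, troplund/, tuflomos]


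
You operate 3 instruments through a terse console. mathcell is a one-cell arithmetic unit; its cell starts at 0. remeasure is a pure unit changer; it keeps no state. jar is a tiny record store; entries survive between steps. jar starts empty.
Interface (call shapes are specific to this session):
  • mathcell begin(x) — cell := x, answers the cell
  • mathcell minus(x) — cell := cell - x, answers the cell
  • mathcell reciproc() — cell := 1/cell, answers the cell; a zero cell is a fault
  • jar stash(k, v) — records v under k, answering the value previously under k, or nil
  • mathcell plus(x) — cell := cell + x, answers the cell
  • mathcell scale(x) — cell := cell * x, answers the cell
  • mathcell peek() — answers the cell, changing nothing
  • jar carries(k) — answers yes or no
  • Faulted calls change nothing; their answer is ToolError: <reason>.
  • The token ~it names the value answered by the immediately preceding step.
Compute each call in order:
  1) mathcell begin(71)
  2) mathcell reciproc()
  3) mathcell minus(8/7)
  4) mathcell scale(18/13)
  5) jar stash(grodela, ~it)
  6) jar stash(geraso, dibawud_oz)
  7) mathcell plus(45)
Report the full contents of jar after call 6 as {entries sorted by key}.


-> mathcell begin(x='71')
<- 71
-> mathcell reciproc()
<- 1/71
-> mathcell minus(x='8/7')
<- -561/497
-> mathcell scale(x='18/13')
<- -10098/6461
-> jar stash(k='grodela', v='~it')
<- nil
-> jar stash(k='geraso', v='dibawud_oz')
<- nil
-> mathcell plus(x='45')
<- 280647/6461

Answer: {geraso=dibawud_oz, grodela=-10098/6461}


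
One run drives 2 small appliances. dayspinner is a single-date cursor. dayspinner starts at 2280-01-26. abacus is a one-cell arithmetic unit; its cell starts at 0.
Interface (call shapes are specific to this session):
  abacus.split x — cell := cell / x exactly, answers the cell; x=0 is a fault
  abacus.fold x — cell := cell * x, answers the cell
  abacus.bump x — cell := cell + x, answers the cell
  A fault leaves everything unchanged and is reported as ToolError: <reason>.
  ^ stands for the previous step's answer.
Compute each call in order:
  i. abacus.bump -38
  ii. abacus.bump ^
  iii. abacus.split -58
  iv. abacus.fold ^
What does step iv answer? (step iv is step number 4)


CALL abacus.bump[x='-38']
RET  -38
CALL abacus.bump[x='^']
RET  -76
CALL abacus.split[x='-58']
RET  38/29
CALL abacus.fold[x='^']
RET  1444/841

Answer: 1444/841


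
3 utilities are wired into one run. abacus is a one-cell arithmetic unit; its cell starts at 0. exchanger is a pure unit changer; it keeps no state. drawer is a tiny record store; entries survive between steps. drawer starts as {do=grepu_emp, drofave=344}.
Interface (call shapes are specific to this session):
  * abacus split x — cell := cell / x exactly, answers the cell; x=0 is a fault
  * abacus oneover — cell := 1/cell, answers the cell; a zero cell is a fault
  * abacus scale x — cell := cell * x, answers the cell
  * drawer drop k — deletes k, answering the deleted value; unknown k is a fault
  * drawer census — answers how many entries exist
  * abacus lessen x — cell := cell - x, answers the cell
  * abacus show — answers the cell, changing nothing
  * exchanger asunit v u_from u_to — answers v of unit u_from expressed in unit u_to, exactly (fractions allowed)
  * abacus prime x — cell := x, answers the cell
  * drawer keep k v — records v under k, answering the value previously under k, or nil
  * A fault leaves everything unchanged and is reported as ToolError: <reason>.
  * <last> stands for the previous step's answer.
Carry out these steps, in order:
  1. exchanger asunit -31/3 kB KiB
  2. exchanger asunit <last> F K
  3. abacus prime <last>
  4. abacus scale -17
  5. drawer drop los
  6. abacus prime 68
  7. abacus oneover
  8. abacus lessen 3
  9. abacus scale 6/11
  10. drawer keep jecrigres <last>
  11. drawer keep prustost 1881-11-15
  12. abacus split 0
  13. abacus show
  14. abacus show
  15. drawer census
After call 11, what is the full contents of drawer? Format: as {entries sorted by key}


! 1. exchanger asunit(v→-31/3, u_from→kB, u_to→KiB) : -3875/384
! 2. exchanger asunit(v→<last>, u_from→F, u_to→K) : 4315957/17280
! 3. abacus prime(x→<last>) : 4315957/17280
! 4. abacus scale(x→-17) : -73371269/17280
! 5. drawer drop(k→los) : ToolError: no such key los
! 6. abacus prime(x→68) : 68
! 7. abacus oneover() : 1/68
! 8. abacus lessen(x→3) : -203/68
! 9. abacus scale(x→6/11) : -609/374
! 10. drawer keep(k→jecrigres, v→<last>) : nil
! 11. drawer keep(k→prustost, v→1881-11-15) : nil
! 12. abacus split(x→0) : ToolError: division by zero
! 13. abacus show() : -609/374
! 14. abacus show() : -609/374
! 15. drawer census() : 4

Answer: {do=grepu_emp, drofave=344, jecrigres=-609/374, prustost=1881-11-15}


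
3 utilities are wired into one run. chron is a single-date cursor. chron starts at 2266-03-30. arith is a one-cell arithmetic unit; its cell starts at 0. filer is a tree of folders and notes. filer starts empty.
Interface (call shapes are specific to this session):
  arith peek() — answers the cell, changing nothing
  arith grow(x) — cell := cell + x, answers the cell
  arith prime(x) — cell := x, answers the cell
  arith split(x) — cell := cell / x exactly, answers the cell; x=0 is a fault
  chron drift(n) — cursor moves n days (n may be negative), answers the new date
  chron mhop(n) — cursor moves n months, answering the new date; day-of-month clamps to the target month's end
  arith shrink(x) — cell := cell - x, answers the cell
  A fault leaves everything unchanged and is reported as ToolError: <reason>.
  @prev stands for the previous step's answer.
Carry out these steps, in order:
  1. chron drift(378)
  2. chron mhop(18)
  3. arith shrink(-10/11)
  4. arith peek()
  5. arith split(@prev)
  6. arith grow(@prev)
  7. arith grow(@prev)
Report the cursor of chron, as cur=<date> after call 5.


→ chron drift(n='378')
← 2267-04-12
→ chron mhop(n='18')
← 2268-10-12
→ arith shrink(x='-10/11')
← 10/11
→ arith peek()
← 10/11
→ arith split(x='@prev')
← 1
→ arith grow(x='@prev')
← 2
→ arith grow(x='@prev')
← 4

Answer: cur=2268-10-12


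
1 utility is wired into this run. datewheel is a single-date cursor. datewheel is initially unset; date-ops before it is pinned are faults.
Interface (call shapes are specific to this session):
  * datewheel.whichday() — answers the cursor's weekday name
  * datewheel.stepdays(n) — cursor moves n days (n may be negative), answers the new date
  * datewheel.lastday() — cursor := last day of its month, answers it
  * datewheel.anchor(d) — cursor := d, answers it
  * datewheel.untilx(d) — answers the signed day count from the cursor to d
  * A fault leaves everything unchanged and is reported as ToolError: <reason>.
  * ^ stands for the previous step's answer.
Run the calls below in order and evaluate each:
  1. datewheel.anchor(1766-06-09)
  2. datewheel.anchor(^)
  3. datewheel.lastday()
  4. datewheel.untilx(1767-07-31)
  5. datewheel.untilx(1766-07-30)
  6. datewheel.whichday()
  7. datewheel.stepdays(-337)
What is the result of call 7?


Answer: 1765-07-28

Derivation:
Step: datewheel.anchor[d='1766-06-09']
Result: 1766-06-09
Step: datewheel.anchor[d='^']
Result: 1766-06-09
Step: datewheel.lastday[]
Result: 1766-06-30
Step: datewheel.untilx[d='1767-07-31']
Result: 396
Step: datewheel.untilx[d='1766-07-30']
Result: 30
Step: datewheel.whichday[]
Result: Monday
Step: datewheel.stepdays[n='-337']
Result: 1765-07-28


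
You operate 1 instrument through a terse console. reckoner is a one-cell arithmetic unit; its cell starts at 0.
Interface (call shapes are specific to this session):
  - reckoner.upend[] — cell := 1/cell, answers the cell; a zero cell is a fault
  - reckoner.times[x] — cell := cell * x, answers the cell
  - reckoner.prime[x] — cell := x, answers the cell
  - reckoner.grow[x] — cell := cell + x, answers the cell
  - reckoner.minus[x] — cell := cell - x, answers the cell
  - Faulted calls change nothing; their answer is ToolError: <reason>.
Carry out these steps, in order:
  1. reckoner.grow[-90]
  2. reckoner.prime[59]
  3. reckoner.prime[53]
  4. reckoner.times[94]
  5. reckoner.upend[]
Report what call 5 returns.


Answer: 1/4982

Derivation:
;; 1. reckoner.grow(-90) ~> -90
;; 2. reckoner.prime(59) ~> 59
;; 3. reckoner.prime(53) ~> 53
;; 4. reckoner.times(94) ~> 4982
;; 5. reckoner.upend() ~> 1/4982


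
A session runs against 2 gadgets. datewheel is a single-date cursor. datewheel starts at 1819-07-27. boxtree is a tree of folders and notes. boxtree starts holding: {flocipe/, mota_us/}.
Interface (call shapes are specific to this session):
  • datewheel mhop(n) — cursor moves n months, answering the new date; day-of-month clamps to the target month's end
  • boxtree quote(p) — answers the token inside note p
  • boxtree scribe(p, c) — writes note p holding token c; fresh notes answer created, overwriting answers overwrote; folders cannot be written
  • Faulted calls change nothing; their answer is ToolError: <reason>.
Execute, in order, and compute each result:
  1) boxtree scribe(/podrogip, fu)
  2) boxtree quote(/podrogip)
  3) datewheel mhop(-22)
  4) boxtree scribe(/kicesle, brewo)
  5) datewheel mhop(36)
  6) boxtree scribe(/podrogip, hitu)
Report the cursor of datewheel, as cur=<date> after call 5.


Then boxtree scribe with p='/podrogip', c='fu': created.
Then boxtree quote with p='/podrogip', and observe fu.
I try datewheel mhop with n='-22', and observe 1817-09-27.
I try boxtree scribe with p='/kicesle', c='brewo', yielding created.
Next I call datewheel mhop with n='36', and observe 1820-09-27.
Using boxtree scribe with p='/podrogip', c='hitu', → overwrote.

Answer: cur=1820-09-27


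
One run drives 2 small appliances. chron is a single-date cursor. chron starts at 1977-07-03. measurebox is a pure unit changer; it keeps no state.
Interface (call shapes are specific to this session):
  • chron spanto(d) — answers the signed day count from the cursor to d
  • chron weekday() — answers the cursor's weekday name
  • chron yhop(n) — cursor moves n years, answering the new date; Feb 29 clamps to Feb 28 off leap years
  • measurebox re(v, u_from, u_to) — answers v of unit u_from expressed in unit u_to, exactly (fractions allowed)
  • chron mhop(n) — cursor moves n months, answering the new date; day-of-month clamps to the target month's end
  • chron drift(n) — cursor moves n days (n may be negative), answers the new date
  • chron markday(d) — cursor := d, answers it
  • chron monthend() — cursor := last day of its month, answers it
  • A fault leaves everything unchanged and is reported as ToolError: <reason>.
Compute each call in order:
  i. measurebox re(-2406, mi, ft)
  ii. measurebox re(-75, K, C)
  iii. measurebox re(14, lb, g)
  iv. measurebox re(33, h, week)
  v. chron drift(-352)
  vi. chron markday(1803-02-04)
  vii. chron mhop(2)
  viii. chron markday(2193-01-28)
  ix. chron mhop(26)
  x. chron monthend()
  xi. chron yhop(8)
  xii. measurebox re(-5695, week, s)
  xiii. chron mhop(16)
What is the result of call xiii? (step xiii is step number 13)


==> measurebox re(v='-2406', u_from='mi', u_to='ft')
<== -12703680
==> measurebox re(v='-75', u_from='K', u_to='C')
<== -6963/20
==> measurebox re(v='14', u_from='lb', u_to='g')
<== 317514659/50000
==> measurebox re(v='33', u_from='h', u_to='week')
<== 11/56
==> chron drift(n='-352')
<== 1976-07-16
==> chron markday(d='1803-02-04')
<== 1803-02-04
==> chron mhop(n='2')
<== 1803-04-04
==> chron markday(d='2193-01-28')
<== 2193-01-28
==> chron mhop(n='26')
<== 2195-03-28
==> chron monthend()
<== 2195-03-31
==> chron yhop(n='8')
<== 2203-03-31
==> measurebox re(v='-5695', u_from='week', u_to='s')
<== -3444336000
==> chron mhop(n='16')
<== 2204-07-31

Answer: 2204-07-31


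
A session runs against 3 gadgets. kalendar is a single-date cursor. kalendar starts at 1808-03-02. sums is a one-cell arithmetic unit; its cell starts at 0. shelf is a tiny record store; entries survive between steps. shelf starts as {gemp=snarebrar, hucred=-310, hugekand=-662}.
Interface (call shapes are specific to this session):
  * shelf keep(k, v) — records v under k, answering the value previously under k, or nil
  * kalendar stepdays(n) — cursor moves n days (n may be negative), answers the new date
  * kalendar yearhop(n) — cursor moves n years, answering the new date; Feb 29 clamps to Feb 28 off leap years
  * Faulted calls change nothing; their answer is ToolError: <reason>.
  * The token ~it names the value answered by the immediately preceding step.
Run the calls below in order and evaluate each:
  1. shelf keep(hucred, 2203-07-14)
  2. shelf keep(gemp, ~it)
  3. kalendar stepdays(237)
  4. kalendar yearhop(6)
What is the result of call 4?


Answer: 1814-10-25

Derivation:
# 1. shelf keep(k='hucred', v='2203-07-14') => -310
# 2. shelf keep(k='gemp', v='~it') => snarebrar
# 3. kalendar stepdays(n='237') => 1808-10-25
# 4. kalendar yearhop(n='6') => 1814-10-25


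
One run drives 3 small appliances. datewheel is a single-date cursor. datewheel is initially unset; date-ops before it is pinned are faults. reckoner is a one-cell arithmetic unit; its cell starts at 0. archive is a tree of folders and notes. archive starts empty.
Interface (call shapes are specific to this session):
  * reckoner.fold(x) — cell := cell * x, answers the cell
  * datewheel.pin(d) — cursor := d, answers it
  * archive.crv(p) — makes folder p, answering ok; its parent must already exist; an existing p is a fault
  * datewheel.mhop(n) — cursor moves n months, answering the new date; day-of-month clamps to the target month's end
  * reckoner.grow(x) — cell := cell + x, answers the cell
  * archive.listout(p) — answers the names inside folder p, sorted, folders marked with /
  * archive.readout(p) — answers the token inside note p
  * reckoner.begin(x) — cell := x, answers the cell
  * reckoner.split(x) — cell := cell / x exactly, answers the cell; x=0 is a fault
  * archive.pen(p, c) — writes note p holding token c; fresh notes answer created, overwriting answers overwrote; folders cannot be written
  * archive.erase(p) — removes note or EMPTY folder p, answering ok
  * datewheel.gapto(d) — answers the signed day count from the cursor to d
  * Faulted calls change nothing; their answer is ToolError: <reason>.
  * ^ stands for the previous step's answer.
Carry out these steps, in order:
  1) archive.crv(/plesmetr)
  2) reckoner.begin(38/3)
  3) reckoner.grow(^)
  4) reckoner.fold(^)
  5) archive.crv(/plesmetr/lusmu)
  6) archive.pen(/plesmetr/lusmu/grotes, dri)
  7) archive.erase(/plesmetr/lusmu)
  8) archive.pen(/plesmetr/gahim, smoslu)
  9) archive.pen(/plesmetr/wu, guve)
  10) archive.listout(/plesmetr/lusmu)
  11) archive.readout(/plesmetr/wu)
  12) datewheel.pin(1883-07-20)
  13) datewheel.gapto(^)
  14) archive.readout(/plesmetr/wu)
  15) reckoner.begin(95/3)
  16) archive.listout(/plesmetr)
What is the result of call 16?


Answer: [gahim, lusmu/, wu]

Derivation:
-> archive.crv(p→/plesmetr)
<- ok
-> reckoner.begin(x→38/3)
<- 38/3
-> reckoner.grow(x→^)
<- 76/3
-> reckoner.fold(x→^)
<- 5776/9
-> archive.crv(p→/plesmetr/lusmu)
<- ok
-> archive.pen(p→/plesmetr/lusmu/grotes, c→dri)
<- created
-> archive.erase(p→/plesmetr/lusmu)
<- ToolError: not empty
-> archive.pen(p→/plesmetr/gahim, c→smoslu)
<- created
-> archive.pen(p→/plesmetr/wu, c→guve)
<- created
-> archive.listout(p→/plesmetr/lusmu)
<- [grotes]
-> archive.readout(p→/plesmetr/wu)
<- guve
-> datewheel.pin(d→1883-07-20)
<- 1883-07-20
-> datewheel.gapto(d→^)
<- 0
-> archive.readout(p→/plesmetr/wu)
<- guve
-> reckoner.begin(x→95/3)
<- 95/3
-> archive.listout(p→/plesmetr)
<- [gahim, lusmu/, wu]


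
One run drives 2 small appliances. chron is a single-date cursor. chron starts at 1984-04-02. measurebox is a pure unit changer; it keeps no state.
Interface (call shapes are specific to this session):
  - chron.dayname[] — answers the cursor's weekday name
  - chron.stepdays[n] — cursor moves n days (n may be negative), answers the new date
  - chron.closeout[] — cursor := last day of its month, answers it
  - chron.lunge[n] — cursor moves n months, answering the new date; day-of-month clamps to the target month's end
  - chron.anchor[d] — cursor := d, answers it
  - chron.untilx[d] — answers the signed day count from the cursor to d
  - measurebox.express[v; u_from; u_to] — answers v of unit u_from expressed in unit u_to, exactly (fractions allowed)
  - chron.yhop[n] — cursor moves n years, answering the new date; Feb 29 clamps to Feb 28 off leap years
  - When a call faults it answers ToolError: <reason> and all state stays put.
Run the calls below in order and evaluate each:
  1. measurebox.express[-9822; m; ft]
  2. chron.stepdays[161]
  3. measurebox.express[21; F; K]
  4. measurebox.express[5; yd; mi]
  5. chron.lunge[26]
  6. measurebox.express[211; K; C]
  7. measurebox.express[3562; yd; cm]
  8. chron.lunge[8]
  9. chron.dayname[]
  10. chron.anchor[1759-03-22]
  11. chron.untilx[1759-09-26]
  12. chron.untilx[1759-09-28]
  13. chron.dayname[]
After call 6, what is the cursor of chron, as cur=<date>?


Answer: cur=1986-11-10

Derivation:
> measurebox.express v→-9822 u_from→m u_to→ft
:: -4092500/127
> chron.stepdays n→161
:: 1984-09-10
> measurebox.express v→21 u_from→F u_to→K
:: 48067/180
> measurebox.express v→5 u_from→yd u_to→mi
:: 1/352
> chron.lunge n→26
:: 1986-11-10
> measurebox.express v→211 u_from→K u_to→C
:: -1243/20
> measurebox.express v→3562 u_from→yd u_to→cm
:: 8142732/25
> chron.lunge n→8
:: 1987-07-10
> chron.dayname
:: Friday
> chron.anchor d→1759-03-22
:: 1759-03-22
> chron.untilx d→1759-09-26
:: 188
> chron.untilx d→1759-09-28
:: 190
> chron.dayname
:: Thursday


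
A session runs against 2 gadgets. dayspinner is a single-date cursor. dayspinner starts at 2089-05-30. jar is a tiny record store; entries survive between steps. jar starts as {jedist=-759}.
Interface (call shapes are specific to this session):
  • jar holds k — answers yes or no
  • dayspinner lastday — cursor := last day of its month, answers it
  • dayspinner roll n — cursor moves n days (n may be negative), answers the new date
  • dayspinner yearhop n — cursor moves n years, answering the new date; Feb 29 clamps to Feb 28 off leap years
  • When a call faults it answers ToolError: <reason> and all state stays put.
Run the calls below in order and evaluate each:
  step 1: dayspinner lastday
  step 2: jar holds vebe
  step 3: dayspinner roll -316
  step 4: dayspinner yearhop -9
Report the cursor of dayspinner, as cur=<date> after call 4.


Answer: cur=2079-07-19

Derivation:
;; 1. dayspinner lastday() : 2089-05-31
;; 2. jar holds(k=vebe) : no
;; 3. dayspinner roll(n=-316) : 2088-07-19
;; 4. dayspinner yearhop(n=-9) : 2079-07-19


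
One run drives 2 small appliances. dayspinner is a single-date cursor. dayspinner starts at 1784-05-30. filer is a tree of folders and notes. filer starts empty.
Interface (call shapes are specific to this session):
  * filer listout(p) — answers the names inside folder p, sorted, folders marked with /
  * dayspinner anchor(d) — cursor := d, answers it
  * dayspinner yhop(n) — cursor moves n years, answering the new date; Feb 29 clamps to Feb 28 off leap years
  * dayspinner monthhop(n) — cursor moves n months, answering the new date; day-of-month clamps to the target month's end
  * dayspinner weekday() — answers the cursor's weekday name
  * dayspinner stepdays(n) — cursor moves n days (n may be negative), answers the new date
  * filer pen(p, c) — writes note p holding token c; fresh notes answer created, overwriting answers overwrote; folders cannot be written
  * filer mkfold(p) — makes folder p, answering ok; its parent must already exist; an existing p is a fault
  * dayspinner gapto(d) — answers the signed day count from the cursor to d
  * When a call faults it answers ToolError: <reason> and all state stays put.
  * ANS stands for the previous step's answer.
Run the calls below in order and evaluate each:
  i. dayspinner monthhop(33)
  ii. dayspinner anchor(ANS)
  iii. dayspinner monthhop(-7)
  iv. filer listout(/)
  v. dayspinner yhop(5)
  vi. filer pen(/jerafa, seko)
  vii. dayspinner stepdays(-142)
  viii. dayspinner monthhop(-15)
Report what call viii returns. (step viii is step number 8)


Step: dayspinner monthhop[33]
Result: 1787-02-28
Step: dayspinner anchor[ANS]
Result: 1787-02-28
Step: dayspinner monthhop[-7]
Result: 1786-07-28
Step: filer listout[/]
Result: []
Step: dayspinner yhop[5]
Result: 1791-07-28
Step: filer pen[/jerafa; seko]
Result: created
Step: dayspinner stepdays[-142]
Result: 1791-03-08
Step: dayspinner monthhop[-15]
Result: 1789-12-08

Answer: 1789-12-08


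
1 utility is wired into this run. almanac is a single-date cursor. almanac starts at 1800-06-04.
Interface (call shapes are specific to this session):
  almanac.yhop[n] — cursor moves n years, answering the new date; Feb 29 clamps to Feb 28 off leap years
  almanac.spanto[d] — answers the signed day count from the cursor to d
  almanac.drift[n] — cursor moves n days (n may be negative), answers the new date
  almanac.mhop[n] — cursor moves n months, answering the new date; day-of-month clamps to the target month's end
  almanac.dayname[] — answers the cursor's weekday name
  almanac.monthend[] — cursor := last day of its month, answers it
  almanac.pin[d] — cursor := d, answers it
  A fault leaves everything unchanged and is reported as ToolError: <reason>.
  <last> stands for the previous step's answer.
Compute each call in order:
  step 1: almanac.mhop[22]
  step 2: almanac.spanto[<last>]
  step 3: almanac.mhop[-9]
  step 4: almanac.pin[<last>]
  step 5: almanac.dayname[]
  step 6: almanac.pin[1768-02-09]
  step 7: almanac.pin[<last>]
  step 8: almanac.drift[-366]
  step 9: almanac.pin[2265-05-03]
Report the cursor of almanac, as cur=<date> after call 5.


Step: mhop[n→22]
Result: 1802-04-04
Step: spanto[d→<last>]
Result: 0
Step: mhop[n→-9]
Result: 1801-07-04
Step: pin[d→<last>]
Result: 1801-07-04
Step: dayname[]
Result: Saturday
Step: pin[d→1768-02-09]
Result: 1768-02-09
Step: pin[d→<last>]
Result: 1768-02-09
Step: drift[n→-366]
Result: 1767-02-08
Step: pin[d→2265-05-03]
Result: 2265-05-03

Answer: cur=1801-07-04


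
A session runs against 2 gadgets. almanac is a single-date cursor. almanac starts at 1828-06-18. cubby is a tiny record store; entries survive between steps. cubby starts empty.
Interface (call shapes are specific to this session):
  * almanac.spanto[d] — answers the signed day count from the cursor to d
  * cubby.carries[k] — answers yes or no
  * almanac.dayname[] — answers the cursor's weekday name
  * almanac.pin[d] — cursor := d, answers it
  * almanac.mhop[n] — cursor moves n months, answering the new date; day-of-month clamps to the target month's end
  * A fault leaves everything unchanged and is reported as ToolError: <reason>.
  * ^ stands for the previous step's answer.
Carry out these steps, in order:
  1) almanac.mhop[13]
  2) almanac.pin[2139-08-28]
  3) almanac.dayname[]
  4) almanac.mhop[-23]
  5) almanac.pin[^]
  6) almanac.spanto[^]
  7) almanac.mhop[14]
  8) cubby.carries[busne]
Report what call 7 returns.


>> almanac.mhop(n→13)
<< 1829-07-18
>> almanac.pin(d→2139-08-28)
<< 2139-08-28
>> almanac.dayname()
<< Friday
>> almanac.mhop(n→-23)
<< 2137-09-28
>> almanac.pin(d→^)
<< 2137-09-28
>> almanac.spanto(d→^)
<< 0
>> almanac.mhop(n→14)
<< 2138-11-28
>> cubby.carries(k→busne)
<< no

Answer: 2138-11-28


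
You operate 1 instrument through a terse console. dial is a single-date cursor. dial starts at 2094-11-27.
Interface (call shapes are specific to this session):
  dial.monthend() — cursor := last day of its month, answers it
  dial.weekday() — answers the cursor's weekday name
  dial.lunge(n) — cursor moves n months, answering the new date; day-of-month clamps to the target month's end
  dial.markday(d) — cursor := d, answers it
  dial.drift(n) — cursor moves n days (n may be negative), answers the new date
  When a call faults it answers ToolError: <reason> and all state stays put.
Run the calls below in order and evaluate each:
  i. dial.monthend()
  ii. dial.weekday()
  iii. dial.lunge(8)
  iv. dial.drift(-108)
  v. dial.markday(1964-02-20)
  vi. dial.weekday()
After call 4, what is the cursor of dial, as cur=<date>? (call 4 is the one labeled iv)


! 1. monthend() == 2094-11-30
! 2. weekday() == Tuesday
! 3. lunge(n='8') == 2095-07-30
! 4. drift(n='-108') == 2095-04-13
! 5. markday(d='1964-02-20') == 1964-02-20
! 6. weekday() == Thursday

Answer: cur=2095-04-13


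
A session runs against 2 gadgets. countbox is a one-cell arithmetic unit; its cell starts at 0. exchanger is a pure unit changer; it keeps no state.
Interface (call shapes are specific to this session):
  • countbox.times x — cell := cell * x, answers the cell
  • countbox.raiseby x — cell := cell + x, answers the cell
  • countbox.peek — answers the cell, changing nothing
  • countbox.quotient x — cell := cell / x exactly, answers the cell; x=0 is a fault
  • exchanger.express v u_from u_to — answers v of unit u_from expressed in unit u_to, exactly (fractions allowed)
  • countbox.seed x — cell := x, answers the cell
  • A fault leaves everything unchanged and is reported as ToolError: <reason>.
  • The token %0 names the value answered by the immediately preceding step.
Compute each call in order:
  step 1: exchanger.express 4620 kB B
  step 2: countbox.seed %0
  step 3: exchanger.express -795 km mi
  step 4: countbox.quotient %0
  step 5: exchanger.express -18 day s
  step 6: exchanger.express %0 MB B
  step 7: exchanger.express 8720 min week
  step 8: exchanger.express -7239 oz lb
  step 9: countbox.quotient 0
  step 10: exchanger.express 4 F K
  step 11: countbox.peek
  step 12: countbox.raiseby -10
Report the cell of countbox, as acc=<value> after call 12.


Step: exchanger.express[v: 4620; u_from: kB; u_to: B]
Result: 4620000
Step: countbox.seed[x: %0]
Result: 4620000
Step: exchanger.express[v: -795; u_from: km; u_to: mi]
Result: -4140625/8382
Step: countbox.quotient[x: %0]
Result: -61959744/6625
Step: exchanger.express[v: -18; u_from: day; u_to: s]
Result: -1555200
Step: exchanger.express[v: %0; u_from: MB; u_to: B]
Result: -1555200000000
Step: exchanger.express[v: 8720; u_from: min; u_to: week]
Result: 109/126
Step: exchanger.express[v: -7239; u_from: oz; u_to: lb]
Result: -7239/16
Step: countbox.quotient[x: 0]
Result: ToolError: division by zero
Step: exchanger.express[v: 4; u_from: F; u_to: K]
Result: 46367/180
Step: countbox.peek[]
Result: -61959744/6625
Step: countbox.raiseby[x: -10]
Result: -62025994/6625

Answer: acc=-62025994/6625


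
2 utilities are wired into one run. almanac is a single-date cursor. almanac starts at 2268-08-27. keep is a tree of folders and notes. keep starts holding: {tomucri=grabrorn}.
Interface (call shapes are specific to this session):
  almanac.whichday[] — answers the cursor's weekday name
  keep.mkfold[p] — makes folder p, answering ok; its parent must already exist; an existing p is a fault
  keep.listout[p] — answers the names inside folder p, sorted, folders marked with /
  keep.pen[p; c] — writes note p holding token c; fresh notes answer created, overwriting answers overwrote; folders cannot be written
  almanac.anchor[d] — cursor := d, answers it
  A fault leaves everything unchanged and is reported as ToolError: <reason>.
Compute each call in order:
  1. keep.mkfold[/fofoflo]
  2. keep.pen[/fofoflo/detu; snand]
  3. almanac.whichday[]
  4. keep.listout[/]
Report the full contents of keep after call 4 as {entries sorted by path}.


Answer: {fofoflo/, fofoflo/detu=snand, tomucri=grabrorn}

Derivation:
Step: mkfold[p→/fofoflo]
Result: ok
Step: pen[p→/fofoflo/detu; c→snand]
Result: created
Step: whichday[]
Result: Thursday
Step: listout[p→/]
Result: [fofoflo/, tomucri]
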